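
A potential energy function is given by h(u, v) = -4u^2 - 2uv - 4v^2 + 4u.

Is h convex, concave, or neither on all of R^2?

concave

h is quadratic, so its Hessian is the constant matrix H = [[-8, -2], [-2, -8]].
det(H) = 60, tr(H) = -16.
det(H) > 0 and tr(H) < 0, so H is negative definite everywhere: concave.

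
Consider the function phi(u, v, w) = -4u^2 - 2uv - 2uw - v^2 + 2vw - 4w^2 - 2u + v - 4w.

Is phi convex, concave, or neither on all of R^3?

phi is quadratic, so its Hessian is the constant matrix H = [[-8, -2, -2], [-2, -2, 2], [-2, 2, -8]].
Leading principal minors: -8, 12, -40.
Signs alternate −, +, − ⇒ H ≺ 0 ⇒ concave.

concave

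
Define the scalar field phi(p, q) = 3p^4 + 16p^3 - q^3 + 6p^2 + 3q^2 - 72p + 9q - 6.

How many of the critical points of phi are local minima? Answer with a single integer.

phi separates as a function of p plus a function of q, so ∇phi=0 decouples.
∂phi/∂p = 12(p - 1)(p + 2)(p + 3) = 0 at p ∈ {-3, -2, 1}; ∂phi/∂q = -3(q - 3)(q + 1) = 0 at q ∈ {-1, 3}.
The Hessian is diagonal: diag(phi_pp, phi_qq). Second derivatives: phi_pp(-3)=48, phi_pp(-2)=-36, phi_pp(1)=144; phi_qq(-1)=12, phi_qq(3)=-12.
Local minima occur where both diagonal entries positive: (-3, -1), (1, -1). Count: 2.

2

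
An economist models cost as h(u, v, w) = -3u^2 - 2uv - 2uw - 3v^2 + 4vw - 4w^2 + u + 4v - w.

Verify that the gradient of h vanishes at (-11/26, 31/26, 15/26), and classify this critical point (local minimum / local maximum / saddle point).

∇h = (-6u - 2v - 2w + 1, -2u - 6v + 4w + 4, -2u + 4v - 8w - 1); substituting (-11/26, 31/26, 15/26) gives ∇h = (0, 0, 0), so (-11/26, 31/26, 15/26) is indeed a critical point.
The Hessian is constant: H = [[-6, -2, -2], [-2, -6, 4], [-2, 4, -8]].
Leading principal minors: Δ₁ = -6, Δ₂ = 32, Δ₃ = -104.
The minors alternate sign starting negative (−, +, −), so H is negative definite: a local maximum.

local maximum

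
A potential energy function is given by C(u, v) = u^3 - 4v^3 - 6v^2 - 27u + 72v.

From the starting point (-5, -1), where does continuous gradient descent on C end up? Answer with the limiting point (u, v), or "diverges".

diverges

C is separable, so gradient descent decouples: u follows -∂C/∂u, v follows -∂C/∂v.
∂C/∂u = 3(u - 3)(u + 3); at u=-5 this is 48, so u decreases.
∂C/∂v = -12(v - 2)(v + 3); at v=-1 this is 72, so v decreases.
The u-coordinate has no critical point in that direction and runs off to infinity.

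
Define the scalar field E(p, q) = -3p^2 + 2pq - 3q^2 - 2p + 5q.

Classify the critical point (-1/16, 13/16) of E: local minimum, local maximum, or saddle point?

local maximum

The Hessian of E is constant: H = [[-6, 2], [2, -6]].
det(H) = (-6)·(-6) − 2² = 32.
det(H) > 0 and tr(H) = -12 < 0, so H is negative definite and the point is a local maximum.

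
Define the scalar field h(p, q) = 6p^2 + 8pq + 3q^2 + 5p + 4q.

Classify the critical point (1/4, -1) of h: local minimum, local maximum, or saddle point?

local minimum

The Hessian of h is constant: H = [[12, 8], [8, 6]].
det(H) = 12·6 − 8² = 8.
det(H) > 0 and tr(H) = 18 > 0, so H is positive definite and the point is a local minimum.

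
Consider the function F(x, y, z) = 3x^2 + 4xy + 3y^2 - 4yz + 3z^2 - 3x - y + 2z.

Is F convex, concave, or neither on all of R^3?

F is quadratic, so its Hessian is the constant matrix H = [[6, 4, 0], [4, 6, -4], [0, -4, 6]].
Leading principal minors: 6, 20, 24.
All positive ⇒ H ≻ 0 ⇒ convex.

convex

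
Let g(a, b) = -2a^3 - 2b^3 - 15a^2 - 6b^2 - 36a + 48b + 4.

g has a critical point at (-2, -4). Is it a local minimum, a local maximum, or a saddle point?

saddle point

The mixed partial ∂²g/∂a∂b is 0, so the Hessian at any point is diag(g_aa, g_bb) = diag(-6(2a + 5), -12(b + 1)).
At (-2, -4): H = diag(-6, 36).
The eigenvalues have opposite signs, so H is indefinite: a saddle point.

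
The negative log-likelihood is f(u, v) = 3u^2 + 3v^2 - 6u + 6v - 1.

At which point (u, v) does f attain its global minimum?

(1, -1)

f(u,v) separates as P(u) + Q(v) − 1, so its minimum is min P + min Q − 1.
P'(u) = 6u - 6 vanishes at u ∈ {1}; Q'(v) = 6v + 6 vanishes at v ∈ {-1}.
Local minima of P (where P''>0): P(1)=-3. Local minima of Q: Q(-1)=-3.
So the global minimum of f is P(1) + Q(-1) − 1 = -3 − 3 − 1 = -7, attained at (1, -1).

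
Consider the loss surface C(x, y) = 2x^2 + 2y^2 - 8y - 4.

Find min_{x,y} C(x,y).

C(x,y) separates as P(x) + Q(y) − 4, so its minimum is min P + min Q − 4.
P'(x) = 4x vanishes at x ∈ {0}; Q'(y) = 4y - 8 vanishes at y ∈ {2}.
Local minima of P (where P''>0): P(0)=0. Local minima of Q: Q(2)=-8.
So the global minimum of C is P(0) + Q(2) − 4 = 0 − 8 − 4 = -12, attained at (0, 2).

-12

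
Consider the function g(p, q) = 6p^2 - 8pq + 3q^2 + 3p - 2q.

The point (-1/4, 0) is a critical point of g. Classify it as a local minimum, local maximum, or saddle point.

local minimum

The Hessian of g is constant: H = [[12, -8], [-8, 6]].
det(H) = 12·6 − (-8)² = 8.
det(H) > 0 and tr(H) = 18 > 0, so H is positive definite and the point is a local minimum.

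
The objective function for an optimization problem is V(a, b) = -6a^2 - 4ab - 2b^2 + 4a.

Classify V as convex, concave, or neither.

concave

V is quadratic, so its Hessian is the constant matrix H = [[-12, -4], [-4, -4]].
det(H) = 32, tr(H) = -16.
det(H) > 0 and tr(H) < 0, so H is negative definite everywhere: concave.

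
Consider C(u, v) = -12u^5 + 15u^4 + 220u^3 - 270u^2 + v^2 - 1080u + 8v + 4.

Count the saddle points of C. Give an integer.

C separates as a function of u plus a function of v, so ∇C=0 decouples.
∂C/∂u = -60(u - 3)(u - 2)(u + 1)(u + 3) = 0 at u ∈ {-3, -1, 2, 3}; ∂C/∂v = 2(v + 4) = 0 at v ∈ {-4}.
The Hessian is diagonal: diag(C_uu, C_vv). Second derivatives: C_uu(-3)=3600, C_uu(-1)=-1440, C_uu(2)=900, C_uu(3)=-1440; C_vv(-4)=2.
Saddle points occur where the two diagonal entries have opposite signs: (-1, -4), (3, -4). Count: 2.

2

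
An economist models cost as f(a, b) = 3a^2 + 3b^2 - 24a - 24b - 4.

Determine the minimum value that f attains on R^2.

-100

f(a,b) separates as P(a) + Q(b) − 4, so its minimum is min P + min Q − 4.
P'(a) = 6a - 24 vanishes at a ∈ {4}; Q'(b) = 6b - 24 vanishes at b ∈ {4}.
Local minima of P (where P''>0): P(4)=-48. Local minima of Q: Q(4)=-48.
So the global minimum of f is P(4) + Q(4) − 4 = -48 − 48 − 4 = -100, attained at (4, 4).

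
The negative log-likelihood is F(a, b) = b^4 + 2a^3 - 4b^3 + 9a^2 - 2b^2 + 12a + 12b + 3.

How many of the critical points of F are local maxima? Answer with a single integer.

F separates as a function of a plus a function of b, so ∇F=0 decouples.
∂F/∂a = 6(a + 1)(a + 2) = 0 at a ∈ {-2, -1}; ∂F/∂b = 4(b - 3)(b - 1)(b + 1) = 0 at b ∈ {-1, 1, 3}.
The Hessian is diagonal: diag(F_aa, F_bb). Second derivatives: F_aa(-2)=-6, F_aa(-1)=6; F_bb(-1)=32, F_bb(1)=-16, F_bb(3)=32.
Local maxima occur where both diagonal entries negative: (-2, 1). Count: 1.

1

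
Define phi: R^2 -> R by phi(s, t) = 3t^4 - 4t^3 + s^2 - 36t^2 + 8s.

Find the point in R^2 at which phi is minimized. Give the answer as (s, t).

(-4, 3)

phi(s,t) separates as P(s) + Q(t), so its minimum is min P + min Q.
P'(s) = 2s + 8 vanishes at s ∈ {-4}; Q'(t) = 12t(t - 3)(t + 2) vanishes at t ∈ {-2, 0, 3}.
Local minima of P (where P''>0): P(-4)=-16. Local minima of Q: Q(-2)=-64, Q(3)=-189.
So the global minimum of phi is P(-4) + Q(3) = -16 − 189 = -205, attained at (-4, 3).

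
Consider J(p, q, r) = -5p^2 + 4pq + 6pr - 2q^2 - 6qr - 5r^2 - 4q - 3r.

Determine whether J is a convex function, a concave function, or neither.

J is quadratic, so its Hessian is the constant matrix H = [[-10, 4, 6], [4, -4, -6], [6, -6, -10]].
Leading principal minors: -10, 24, -24.
Signs alternate −, +, − ⇒ H ≺ 0 ⇒ concave.

concave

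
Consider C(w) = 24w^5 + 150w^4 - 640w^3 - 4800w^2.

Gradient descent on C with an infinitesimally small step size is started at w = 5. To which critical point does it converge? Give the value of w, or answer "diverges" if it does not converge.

C'(w) = 120w(w - 4)(w + 4)(w + 5), so C'(5) = 54000.
Gradient descent moves in the -C' direction, i.e. w is decreasing.
The nearest critical point in that direction is w = 4, where C'' = 34560 > 0 (a local minimum). The iterate converges there.

4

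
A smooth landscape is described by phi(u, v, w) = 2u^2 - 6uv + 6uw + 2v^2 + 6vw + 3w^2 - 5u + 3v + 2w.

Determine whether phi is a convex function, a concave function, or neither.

phi is quadratic, so its Hessian is the constant matrix H = [[4, -6, 6], [-6, 4, 6], [6, 6, 6]].
Leading principal minors: 4, -20, -840.
Neither pattern holds ⇒ H is indefinite ⇒ neither convex nor concave.

neither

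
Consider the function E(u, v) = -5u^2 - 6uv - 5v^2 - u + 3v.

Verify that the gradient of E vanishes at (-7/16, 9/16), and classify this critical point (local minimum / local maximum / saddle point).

local maximum

∇E = (-10u - 6v - 1, -6u - 10v + 3); substituting (-7/16, 9/16) gives ∇E = (0, 0), so (-7/16, 9/16) is indeed a critical point.
The Hessian of E is constant: H = [[-10, -6], [-6, -10]].
det(H) = (-10)·(-10) − (-6)² = 64.
det(H) > 0 and tr(H) = -20 < 0, so H is negative definite and the point is a local maximum.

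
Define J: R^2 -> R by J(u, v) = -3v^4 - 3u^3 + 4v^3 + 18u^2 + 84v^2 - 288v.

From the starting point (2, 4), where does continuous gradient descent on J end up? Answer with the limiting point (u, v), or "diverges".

diverges

J is separable, so gradient descent decouples: u follows -∂J/∂u, v follows -∂J/∂v.
∂J/∂u = -9u(u - 4); at u=2 this is 36, so u decreases.
∂J/∂v = -12(v - 3)(v - 2)(v + 4); at v=4 this is -192, so v increases.
The v-coordinate has no critical point in that direction and runs off to infinity.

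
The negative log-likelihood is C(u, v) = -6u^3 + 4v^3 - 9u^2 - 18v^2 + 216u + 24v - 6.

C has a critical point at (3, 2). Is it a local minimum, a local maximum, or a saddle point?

The mixed partial ∂²C/∂u∂v is 0, so the Hessian at any point is diag(C_uu, C_vv) = diag(-18(2u + 1), 12(2v - 3)).
At (3, 2): H = diag(-126, 12).
The eigenvalues have opposite signs, so H is indefinite: a saddle point.

saddle point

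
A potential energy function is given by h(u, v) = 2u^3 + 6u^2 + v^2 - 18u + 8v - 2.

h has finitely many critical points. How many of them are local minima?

1

h separates as a function of u plus a function of v, so ∇h=0 decouples.
∂h/∂u = 6(u - 1)(u + 3) = 0 at u ∈ {-3, 1}; ∂h/∂v = 2(v + 4) = 0 at v ∈ {-4}.
The Hessian is diagonal: diag(h_uu, h_vv). Second derivatives: h_uu(-3)=-24, h_uu(1)=24; h_vv(-4)=2.
Local minima occur where both diagonal entries positive: (1, -4). Count: 1.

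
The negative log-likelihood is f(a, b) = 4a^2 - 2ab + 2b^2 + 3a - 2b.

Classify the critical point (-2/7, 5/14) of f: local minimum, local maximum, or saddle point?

local minimum

The Hessian of f is constant: H = [[8, -2], [-2, 4]].
det(H) = 8·4 − (-2)² = 28.
det(H) > 0 and tr(H) = 12 > 0, so H is positive definite and the point is a local minimum.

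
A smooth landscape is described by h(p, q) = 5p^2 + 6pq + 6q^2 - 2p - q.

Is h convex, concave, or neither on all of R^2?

convex

h is quadratic, so its Hessian is the constant matrix H = [[10, 6], [6, 12]].
det(H) = 84, tr(H) = 22.
det(H) > 0 and tr(H) > 0, so H is positive definite everywhere: convex.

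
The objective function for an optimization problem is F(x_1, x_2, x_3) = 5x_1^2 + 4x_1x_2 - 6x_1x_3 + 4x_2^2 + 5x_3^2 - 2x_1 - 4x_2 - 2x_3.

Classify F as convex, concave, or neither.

F is quadratic, so its Hessian is the constant matrix H = [[10, 4, -6], [4, 8, 0], [-6, 0, 10]].
Leading principal minors: 10, 64, 352.
All positive ⇒ H ≻ 0 ⇒ convex.

convex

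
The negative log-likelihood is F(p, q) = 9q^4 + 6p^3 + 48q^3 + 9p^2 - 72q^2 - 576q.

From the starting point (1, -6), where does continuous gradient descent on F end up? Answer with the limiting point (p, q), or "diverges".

F is separable, so gradient descent decouples: p follows -∂F/∂p, q follows -∂F/∂q.
∂F/∂p = 18p(p + 1); at p=1 this is 36, so p decreases.
∂F/∂q = 36(q - 2)(q + 2)(q + 4); at q=-6 this is -2304, so q increases.
p converges to its nearest critical value 0 (a local min of the p-part); q converges to -4. The iterate converges to (0, -4).

(0, -4)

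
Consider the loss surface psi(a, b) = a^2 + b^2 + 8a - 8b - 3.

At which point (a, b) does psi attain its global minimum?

psi(a,b) separates as P(a) + Q(b) − 3, so its minimum is min P + min Q − 3.
P'(a) = 2a + 8 vanishes at a ∈ {-4}; Q'(b) = 2b - 8 vanishes at b ∈ {4}.
Local minima of P (where P''>0): P(-4)=-16. Local minima of Q: Q(4)=-16.
So the global minimum of psi is P(-4) + Q(4) − 3 = -16 − 16 − 3 = -35, attained at (-4, 4).

(-4, 4)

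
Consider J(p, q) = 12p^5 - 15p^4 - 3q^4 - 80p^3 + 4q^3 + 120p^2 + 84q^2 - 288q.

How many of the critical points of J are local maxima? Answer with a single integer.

4

J separates as a function of p plus a function of q, so ∇J=0 decouples.
∂J/∂p = 60p(p - 2)(p - 1)(p + 2) = 0 at p ∈ {-2, 0, 1, 2}; ∂J/∂q = -12(q - 3)(q - 2)(q + 4) = 0 at q ∈ {-4, 2, 3}.
The Hessian is diagonal: diag(J_pp, J_qq). Second derivatives: J_pp(-2)=-1440, J_pp(0)=240, J_pp(1)=-180, J_pp(2)=480; J_qq(-4)=-504, J_qq(2)=72, J_qq(3)=-84.
Local maxima occur where both diagonal entries negative: (-2, -4), (-2, 3), (1, -4), (1, 3). Count: 4.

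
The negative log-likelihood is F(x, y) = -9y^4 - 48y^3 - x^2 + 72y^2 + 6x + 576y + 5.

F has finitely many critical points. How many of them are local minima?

0

F separates as a function of x plus a function of y, so ∇F=0 decouples.
∂F/∂x = -2(x - 3) = 0 at x ∈ {3}; ∂F/∂y = -36(y - 2)(y + 2)(y + 4) = 0 at y ∈ {-4, -2, 2}.
The Hessian is diagonal: diag(F_xx, F_yy). Second derivatives: F_xx(3)=-2; F_yy(-4)=-432, F_yy(-2)=288, F_yy(2)=-864.
Local minima occur where both diagonal entries positive: none. Count: 0.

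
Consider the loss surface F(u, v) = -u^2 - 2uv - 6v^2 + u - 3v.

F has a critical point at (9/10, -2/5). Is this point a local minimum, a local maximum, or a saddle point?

local maximum

The Hessian of F is constant: H = [[-2, -2], [-2, -12]].
det(H) = (-2)·(-12) − (-2)² = 20.
det(H) > 0 and tr(H) = -14 < 0, so H is negative definite and the point is a local maximum.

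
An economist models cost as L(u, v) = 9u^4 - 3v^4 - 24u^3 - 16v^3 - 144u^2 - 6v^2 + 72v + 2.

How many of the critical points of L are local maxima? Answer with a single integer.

L separates as a function of u plus a function of v, so ∇L=0 decouples.
∂L/∂u = 36u(u - 4)(u + 2) = 0 at u ∈ {-2, 0, 4}; ∂L/∂v = -12(v - 1)(v + 2)(v + 3) = 0 at v ∈ {-3, -2, 1}.
The Hessian is diagonal: diag(L_uu, L_vv). Second derivatives: L_uu(-2)=432, L_uu(0)=-288, L_uu(4)=864; L_vv(-3)=-48, L_vv(-2)=36, L_vv(1)=-144.
Local maxima occur where both diagonal entries negative: (0, -3), (0, 1). Count: 2.

2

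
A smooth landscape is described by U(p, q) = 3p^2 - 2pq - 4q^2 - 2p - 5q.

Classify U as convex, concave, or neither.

neither

U is quadratic, so its Hessian is the constant matrix H = [[6, -2], [-2, -8]].
det(H) = -52, tr(H) = -2.
det(H) < 0, so H is indefinite: neither convex nor concave.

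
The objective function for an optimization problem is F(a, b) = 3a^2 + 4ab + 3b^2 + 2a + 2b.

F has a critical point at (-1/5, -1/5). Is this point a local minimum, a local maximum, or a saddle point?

local minimum

The Hessian of F is constant: H = [[6, 4], [4, 6]].
det(H) = 6·6 − 4² = 20.
det(H) > 0 and tr(H) = 12 > 0, so H is positive definite and the point is a local minimum.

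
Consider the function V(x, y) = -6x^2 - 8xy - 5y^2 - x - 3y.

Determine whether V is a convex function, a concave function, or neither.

V is quadratic, so its Hessian is the constant matrix H = [[-12, -8], [-8, -10]].
det(H) = 56, tr(H) = -22.
det(H) > 0 and tr(H) < 0, so H is negative definite everywhere: concave.

concave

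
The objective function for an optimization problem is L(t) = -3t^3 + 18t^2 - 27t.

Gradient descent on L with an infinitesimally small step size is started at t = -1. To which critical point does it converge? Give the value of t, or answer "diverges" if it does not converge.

L'(t) = -9(t - 3)(t - 1), so L'(-1) = -72.
Gradient descent moves in the -L' direction, i.e. t is increasing.
The nearest critical point in that direction is t = 1, where L'' = 18 > 0 (a local minimum). The iterate converges there.

1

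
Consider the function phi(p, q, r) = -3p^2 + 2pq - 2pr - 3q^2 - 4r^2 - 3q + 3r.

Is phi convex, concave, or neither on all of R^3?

phi is quadratic, so its Hessian is the constant matrix H = [[-6, 2, -2], [2, -6, 0], [-2, 0, -8]].
Leading principal minors: -6, 32, -232.
Signs alternate −, +, − ⇒ H ≺ 0 ⇒ concave.

concave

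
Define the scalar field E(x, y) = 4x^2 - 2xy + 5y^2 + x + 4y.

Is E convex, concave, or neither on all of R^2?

convex

E is quadratic, so its Hessian is the constant matrix H = [[8, -2], [-2, 10]].
det(H) = 76, tr(H) = 18.
det(H) > 0 and tr(H) > 0, so H is positive definite everywhere: convex.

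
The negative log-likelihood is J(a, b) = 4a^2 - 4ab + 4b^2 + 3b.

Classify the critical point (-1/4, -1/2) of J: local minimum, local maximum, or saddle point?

local minimum

The Hessian of J is constant: H = [[8, -4], [-4, 8]].
det(H) = 8·8 − (-4)² = 48.
det(H) > 0 and tr(H) = 16 > 0, so H is positive definite and the point is a local minimum.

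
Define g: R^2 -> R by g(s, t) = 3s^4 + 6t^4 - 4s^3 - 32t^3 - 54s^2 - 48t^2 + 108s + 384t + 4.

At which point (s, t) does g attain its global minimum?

g(s,t) separates as P(s) + Q(t) + 4, so its minimum is min P + min Q + 4.
P'(s) = 12(s - 3)(s - 1)(s + 3) vanishes at s ∈ {-3, 1, 3}; Q'(t) = 24(t - 4)(t - 2)(t + 2) vanishes at t ∈ {-2, 2, 4}.
Local minima of P (where P''>0): P(-3)=-459, P(3)=-27. Local minima of Q: Q(-2)=-608, Q(4)=256.
So the global minimum of g is P(-3) + Q(-2) + 4 = -459 − 608 + 4 = -1063, attained at (-3, -2).

(-3, -2)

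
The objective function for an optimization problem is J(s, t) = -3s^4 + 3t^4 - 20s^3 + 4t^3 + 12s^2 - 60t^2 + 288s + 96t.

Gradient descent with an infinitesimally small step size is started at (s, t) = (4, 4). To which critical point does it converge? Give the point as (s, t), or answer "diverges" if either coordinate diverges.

J is separable, so gradient descent decouples: s follows -∂J/∂s, t follows -∂J/∂t.
∂J/∂s = -12(s - 2)(s + 3)(s + 4); at s=4 this is -1344, so s increases.
∂J/∂t = 12(t - 2)(t - 1)(t + 4); at t=4 this is 576, so t decreases.
The s-coordinate has no critical point in that direction and runs off to infinity.

diverges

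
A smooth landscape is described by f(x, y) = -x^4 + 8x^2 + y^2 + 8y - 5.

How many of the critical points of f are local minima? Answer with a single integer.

f separates as a function of x plus a function of y, so ∇f=0 decouples.
∂f/∂x = -4x(x - 2)(x + 2) = 0 at x ∈ {-2, 0, 2}; ∂f/∂y = 2(y + 4) = 0 at y ∈ {-4}.
The Hessian is diagonal: diag(f_xx, f_yy). Second derivatives: f_xx(-2)=-32, f_xx(0)=16, f_xx(2)=-32; f_yy(-4)=2.
Local minima occur where both diagonal entries positive: (0, -4). Count: 1.

1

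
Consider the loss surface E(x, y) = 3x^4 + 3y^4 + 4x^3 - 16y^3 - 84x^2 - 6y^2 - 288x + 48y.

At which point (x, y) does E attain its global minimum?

E(x,y) separates as P(x) + Q(y), so its minimum is min P + min Q.
P'(x) = 12(x - 4)(x + 2)(x + 3) vanishes at x ∈ {-3, -2, 4}; Q'(y) = 12(y - 4)(y - 1)(y + 1) vanishes at y ∈ {-1, 1, 4}.
Local minima of P (where P''>0): P(-3)=243, P(4)=-1472. Local minima of Q: Q(-1)=-35, Q(4)=-160.
So the global minimum of E is P(4) + Q(4) = -1472 − 160 = -1632, attained at (4, 4).

(4, 4)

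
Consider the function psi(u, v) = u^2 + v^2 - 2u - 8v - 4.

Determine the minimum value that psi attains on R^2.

-21

psi(u,v) separates as P(u) + Q(v) − 4, so its minimum is min P + min Q − 4.
P'(u) = 2u - 2 vanishes at u ∈ {1}; Q'(v) = 2v - 8 vanishes at v ∈ {4}.
Local minima of P (where P''>0): P(1)=-1. Local minima of Q: Q(4)=-16.
So the global minimum of psi is P(1) + Q(4) − 4 = -1 − 16 − 4 = -21, attained at (1, 4).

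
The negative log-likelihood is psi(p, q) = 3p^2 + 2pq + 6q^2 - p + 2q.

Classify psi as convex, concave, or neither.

convex

psi is quadratic, so its Hessian is the constant matrix H = [[6, 2], [2, 12]].
det(H) = 68, tr(H) = 18.
det(H) > 0 and tr(H) > 0, so H is positive definite everywhere: convex.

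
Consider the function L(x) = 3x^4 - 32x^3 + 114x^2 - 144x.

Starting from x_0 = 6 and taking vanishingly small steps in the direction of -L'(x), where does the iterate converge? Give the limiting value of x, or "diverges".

L'(x) = 12(x - 4)(x - 3)(x - 1), so L'(6) = 360.
Gradient descent moves in the -L' direction, i.e. x is decreasing.
The nearest critical point in that direction is x = 4, where L'' = 36 > 0 (a local minimum). The iterate converges there.

4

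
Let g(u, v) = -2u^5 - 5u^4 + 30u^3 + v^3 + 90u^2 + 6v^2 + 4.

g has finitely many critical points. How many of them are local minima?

2

g separates as a function of u plus a function of v, so ∇g=0 decouples.
∂g/∂u = -10u(u - 3)(u + 2)(u + 3) = 0 at u ∈ {-3, -2, 0, 3}; ∂g/∂v = 3v(v + 4) = 0 at v ∈ {-4, 0}.
The Hessian is diagonal: diag(g_uu, g_vv). Second derivatives: g_uu(-3)=180, g_uu(-2)=-100, g_uu(0)=180, g_uu(3)=-900; g_vv(-4)=-12, g_vv(0)=12.
Local minima occur where both diagonal entries positive: (-3, 0), (0, 0). Count: 2.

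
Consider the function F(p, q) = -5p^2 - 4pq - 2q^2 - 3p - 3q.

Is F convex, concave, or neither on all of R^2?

concave

F is quadratic, so its Hessian is the constant matrix H = [[-10, -4], [-4, -4]].
det(H) = 24, tr(H) = -14.
det(H) > 0 and tr(H) < 0, so H is negative definite everywhere: concave.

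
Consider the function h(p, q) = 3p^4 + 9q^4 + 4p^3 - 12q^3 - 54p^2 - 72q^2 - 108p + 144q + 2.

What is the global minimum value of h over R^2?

h(p,q) separates as A(p) + B(q) + 2, so its minimum is min A + min B + 2.
A'(p) = 12(p - 3)(p + 1)(p + 3) vanishes at p ∈ {-3, -1, 3}; B'(q) = 36(q - 2)(q - 1)(q + 2) vanishes at q ∈ {-2, 1, 2}.
Local minima of A (where A''>0): A(-3)=-27, A(3)=-459. Local minima of B: B(-2)=-336, B(2)=48.
So the global minimum of h is A(3) + B(-2) + 2 = -459 − 336 + 2 = -793, attained at (3, -2).

-793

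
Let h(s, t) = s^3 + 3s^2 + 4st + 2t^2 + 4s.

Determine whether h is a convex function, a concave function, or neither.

neither

The term s^3 is cubic, so the Hessian is not constant.
∂²h/∂s² = 6s + 6, which takes both signs as s varies (negative for sufficiently negative s). A diagonal entry of the Hessian changing sign means the Hessian is neither positive- nor negative-semidefinite on all of R^2.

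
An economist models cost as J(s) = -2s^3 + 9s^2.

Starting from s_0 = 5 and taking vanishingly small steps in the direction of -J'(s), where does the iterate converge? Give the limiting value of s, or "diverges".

diverges

J'(s) = -6s(s - 3), so J'(5) = -60.
Gradient descent moves in the -J' direction, i.e. s is increasing.
There is no critical point above s=5, and J' keeps the same sign, so the iterate runs off to +∞.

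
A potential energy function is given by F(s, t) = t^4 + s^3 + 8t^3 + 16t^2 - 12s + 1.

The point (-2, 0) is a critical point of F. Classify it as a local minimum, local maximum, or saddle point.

The mixed partial ∂²F/∂s∂t is 0, so the Hessian at any point is diag(F_ss, F_tt) = diag(6s, 4(3t^2 + 12t + 8)).
At (-2, 0): H = diag(-12, 32).
The eigenvalues have opposite signs, so H is indefinite: a saddle point.

saddle point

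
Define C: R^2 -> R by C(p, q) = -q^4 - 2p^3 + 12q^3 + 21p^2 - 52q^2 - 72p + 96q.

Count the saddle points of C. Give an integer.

C separates as a function of p plus a function of q, so ∇C=0 decouples.
∂C/∂p = -6(p - 4)(p - 3) = 0 at p ∈ {3, 4}; ∂C/∂q = -4(q - 4)(q - 3)(q - 2) = 0 at q ∈ {2, 3, 4}.
The Hessian is diagonal: diag(C_pp, C_qq). Second derivatives: C_pp(3)=6, C_pp(4)=-6; C_qq(2)=-8, C_qq(3)=4, C_qq(4)=-8.
Saddle points occur where the two diagonal entries have opposite signs: (3, 2), (3, 4), (4, 3). Count: 3.

3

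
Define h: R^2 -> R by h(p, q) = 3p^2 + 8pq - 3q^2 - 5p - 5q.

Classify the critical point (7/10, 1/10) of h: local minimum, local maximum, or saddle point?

The Hessian of h is constant: H = [[6, 8], [8, -6]].
det(H) = 6·(-6) − 8² = -100.
Since det(H) < 0, H is indefinite and the critical point is a saddle point.

saddle point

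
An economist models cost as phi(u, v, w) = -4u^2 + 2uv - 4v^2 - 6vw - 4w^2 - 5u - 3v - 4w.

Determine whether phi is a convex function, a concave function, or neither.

concave

phi is quadratic, so its Hessian is the constant matrix H = [[-8, 2, 0], [2, -8, -6], [0, -6, -8]].
Leading principal minors: -8, 60, -192.
Signs alternate −, +, − ⇒ H ≺ 0 ⇒ concave.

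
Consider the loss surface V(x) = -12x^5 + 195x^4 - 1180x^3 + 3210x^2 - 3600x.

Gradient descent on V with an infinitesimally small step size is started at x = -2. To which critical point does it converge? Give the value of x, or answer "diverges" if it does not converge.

1

V'(x) = -60(x - 5)(x - 4)(x - 3)(x - 1), so V'(-2) = -37800.
Gradient descent moves in the -V' direction, i.e. x is increasing.
The nearest critical point in that direction is x = 1, where V'' = 1440 > 0 (a local minimum). The iterate converges there.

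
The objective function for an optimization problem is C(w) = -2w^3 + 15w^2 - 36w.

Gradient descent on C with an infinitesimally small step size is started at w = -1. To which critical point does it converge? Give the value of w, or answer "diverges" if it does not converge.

C'(w) = -6(w - 3)(w - 2), so C'(-1) = -72.
Gradient descent moves in the -C' direction, i.e. w is increasing.
The nearest critical point in that direction is w = 2, where C'' = 6 > 0 (a local minimum). The iterate converges there.

2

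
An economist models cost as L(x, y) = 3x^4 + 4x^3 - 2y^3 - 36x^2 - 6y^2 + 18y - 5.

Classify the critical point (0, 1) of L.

The mixed partial ∂²L/∂x∂y is 0, so the Hessian at any point is diag(L_xx, L_yy) = diag(12(3x^2 + 2x - 6), -12(y + 1)).
At (0, 1): H = diag(-72, -24).
Both eigenvalues are negative, so H is negative definite: a local maximum.

local maximum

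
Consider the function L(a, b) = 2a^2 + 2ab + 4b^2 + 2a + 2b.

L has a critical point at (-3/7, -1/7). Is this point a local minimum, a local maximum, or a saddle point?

The Hessian of L is constant: H = [[4, 2], [2, 8]].
det(H) = 4·8 − 2² = 28.
det(H) > 0 and tr(H) = 12 > 0, so H is positive definite and the point is a local minimum.

local minimum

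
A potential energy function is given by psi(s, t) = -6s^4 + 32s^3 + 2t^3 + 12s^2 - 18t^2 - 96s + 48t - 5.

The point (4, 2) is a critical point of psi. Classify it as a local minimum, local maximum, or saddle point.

The mixed partial ∂²psi/∂s∂t is 0, so the Hessian at any point is diag(psi_ss, psi_tt) = diag(24(-3s^2 + 8s + 1), 12(t - 3)).
At (4, 2): H = diag(-360, -12).
Both eigenvalues are negative, so H is negative definite: a local maximum.

local maximum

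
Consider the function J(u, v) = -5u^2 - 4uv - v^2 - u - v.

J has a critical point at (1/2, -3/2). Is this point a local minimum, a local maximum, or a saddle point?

The Hessian of J is constant: H = [[-10, -4], [-4, -2]].
det(H) = (-10)·(-2) − (-4)² = 4.
det(H) > 0 and tr(H) = -12 < 0, so H is negative definite and the point is a local maximum.

local maximum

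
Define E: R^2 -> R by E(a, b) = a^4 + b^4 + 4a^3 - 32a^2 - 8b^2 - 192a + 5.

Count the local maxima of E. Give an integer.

E separates as a function of a plus a function of b, so ∇E=0 decouples.
∂E/∂a = 4(a - 4)(a + 3)(a + 4) = 0 at a ∈ {-4, -3, 4}; ∂E/∂b = 4b(b - 2)(b + 2) = 0 at b ∈ {-2, 0, 2}.
The Hessian is diagonal: diag(E_aa, E_bb). Second derivatives: E_aa(-4)=32, E_aa(-3)=-28, E_aa(4)=224; E_bb(-2)=32, E_bb(0)=-16, E_bb(2)=32.
Local maxima occur where both diagonal entries negative: (-3, 0). Count: 1.

1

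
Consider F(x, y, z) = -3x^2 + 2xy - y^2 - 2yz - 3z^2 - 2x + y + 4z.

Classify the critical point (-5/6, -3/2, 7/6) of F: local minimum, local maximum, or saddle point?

The Hessian is constant: H = [[-6, 2, 0], [2, -2, -2], [0, -2, -6]].
Leading principal minors: Δ₁ = -6, Δ₂ = 8, Δ₃ = -24.
The minors alternate sign starting negative (−, +, −), so H is negative definite: a local maximum.

local maximum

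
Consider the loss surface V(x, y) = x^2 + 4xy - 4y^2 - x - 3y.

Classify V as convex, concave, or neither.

V is quadratic, so its Hessian is the constant matrix H = [[2, 4], [4, -8]].
det(H) = -32, tr(H) = -6.
det(H) < 0, so H is indefinite: neither convex nor concave.

neither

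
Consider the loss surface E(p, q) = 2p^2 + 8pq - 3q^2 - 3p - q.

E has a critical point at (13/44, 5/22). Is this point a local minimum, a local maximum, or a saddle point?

saddle point

The Hessian of E is constant: H = [[4, 8], [8, -6]].
det(H) = 4·(-6) − 8² = -88.
Since det(H) < 0, H is indefinite and the critical point is a saddle point.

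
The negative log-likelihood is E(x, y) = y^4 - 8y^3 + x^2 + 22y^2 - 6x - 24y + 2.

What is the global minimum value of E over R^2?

-16

E(x,y) separates as P(x) + Q(y) + 2, so its minimum is min P + min Q + 2.
P'(x) = 2x - 6 vanishes at x ∈ {3}; Q'(y) = 4(y - 3)(y - 2)(y - 1) vanishes at y ∈ {1, 2, 3}.
Local minima of P (where P''>0): P(3)=-9. Local minima of Q: Q(1)=-9, Q(3)=-9.
So the global minimum of E is P(3) + Q(1) + 2 = -9 − 9 + 2 = -16, attained at (3, 1).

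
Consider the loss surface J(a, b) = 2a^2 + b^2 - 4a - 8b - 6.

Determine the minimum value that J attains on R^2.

J(a,b) separates as P(a) + Q(b) − 6, so its minimum is min P + min Q − 6.
P'(a) = 4a - 4 vanishes at a ∈ {1}; Q'(b) = 2b - 8 vanishes at b ∈ {4}.
Local minima of P (where P''>0): P(1)=-2. Local minima of Q: Q(4)=-16.
So the global minimum of J is P(1) + Q(4) − 6 = -2 − 16 − 6 = -24, attained at (1, 4).

-24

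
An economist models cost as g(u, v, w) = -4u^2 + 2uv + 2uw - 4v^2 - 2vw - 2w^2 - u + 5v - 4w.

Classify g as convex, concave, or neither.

concave

g is quadratic, so its Hessian is the constant matrix H = [[-8, 2, 2], [2, -8, -2], [2, -2, -4]].
Leading principal minors: -8, 60, -192.
Signs alternate −, +, − ⇒ H ≺ 0 ⇒ concave.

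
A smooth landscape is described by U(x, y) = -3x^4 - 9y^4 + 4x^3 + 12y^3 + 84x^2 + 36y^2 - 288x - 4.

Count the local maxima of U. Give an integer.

U separates as a function of x plus a function of y, so ∇U=0 decouples.
∂U/∂x = -12(x - 3)(x - 2)(x + 4) = 0 at x ∈ {-4, 2, 3}; ∂U/∂y = -36y(y - 2)(y + 1) = 0 at y ∈ {-1, 0, 2}.
The Hessian is diagonal: diag(U_xx, U_yy). Second derivatives: U_xx(-4)=-504, U_xx(2)=72, U_xx(3)=-84; U_yy(-1)=-108, U_yy(0)=72, U_yy(2)=-216.
Local maxima occur where both diagonal entries negative: (-4, -1), (-4, 2), (3, -1), (3, 2). Count: 4.

4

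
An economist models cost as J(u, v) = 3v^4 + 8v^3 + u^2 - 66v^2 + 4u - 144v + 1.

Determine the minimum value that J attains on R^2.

-570

J(u,v) separates as P(u) + Q(v) + 1, so its minimum is min P + min Q + 1.
P'(u) = 2u + 4 vanishes at u ∈ {-2}; Q'(v) = 12(v - 3)(v + 1)(v + 4) vanishes at v ∈ {-4, -1, 3}.
Local minima of P (where P''>0): P(-2)=-4. Local minima of Q: Q(-4)=-224, Q(3)=-567.
So the global minimum of J is P(-2) + Q(3) + 1 = -4 − 567 + 1 = -570, attained at (-2, 3).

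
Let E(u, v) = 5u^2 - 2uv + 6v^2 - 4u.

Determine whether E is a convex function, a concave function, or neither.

E is quadratic, so its Hessian is the constant matrix H = [[10, -2], [-2, 12]].
det(H) = 116, tr(H) = 22.
det(H) > 0 and tr(H) > 0, so H is positive definite everywhere: convex.

convex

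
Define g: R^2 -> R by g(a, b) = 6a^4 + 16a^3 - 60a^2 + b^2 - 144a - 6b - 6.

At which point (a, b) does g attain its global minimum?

g(a,b) separates as P(a) + Q(b) − 6, so its minimum is min P + min Q − 6.
P'(a) = 24(a - 2)(a + 1)(a + 3) vanishes at a ∈ {-3, -1, 2}; Q'(b) = 2b - 6 vanishes at b ∈ {3}.
Local minima of P (where P''>0): P(-3)=-54, P(2)=-304. Local minima of Q: Q(3)=-9.
So the global minimum of g is P(2) + Q(3) − 6 = -304 − 9 − 6 = -319, attained at (2, 3).

(2, 3)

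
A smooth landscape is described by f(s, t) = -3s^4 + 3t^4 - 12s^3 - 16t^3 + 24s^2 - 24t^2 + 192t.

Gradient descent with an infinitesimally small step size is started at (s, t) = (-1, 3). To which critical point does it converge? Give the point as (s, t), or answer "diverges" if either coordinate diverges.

(0, 4)

f is separable, so gradient descent decouples: s follows -∂f/∂s, t follows -∂f/∂t.
∂f/∂s = -12s(s - 1)(s + 4); at s=-1 this is -72, so s increases.
∂f/∂t = 12(t - 4)(t - 2)(t + 2); at t=3 this is -60, so t increases.
s converges to its nearest critical value 0 (a local min of the s-part); t converges to 4. The iterate converges to (0, 4).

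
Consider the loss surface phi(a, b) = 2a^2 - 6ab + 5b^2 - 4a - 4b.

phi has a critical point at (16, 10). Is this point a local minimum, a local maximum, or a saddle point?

The Hessian of phi is constant: H = [[4, -6], [-6, 10]].
det(H) = 4·10 − (-6)² = 4.
det(H) > 0 and tr(H) = 14 > 0, so H is positive definite and the point is a local minimum.

local minimum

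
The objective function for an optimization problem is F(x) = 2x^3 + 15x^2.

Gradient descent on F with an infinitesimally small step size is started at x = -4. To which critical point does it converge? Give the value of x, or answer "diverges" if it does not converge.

0

F'(x) = 6x(x + 5), so F'(-4) = -24.
Gradient descent moves in the -F' direction, i.e. x is increasing.
The nearest critical point in that direction is x = 0, where F'' = 30 > 0 (a local minimum). The iterate converges there.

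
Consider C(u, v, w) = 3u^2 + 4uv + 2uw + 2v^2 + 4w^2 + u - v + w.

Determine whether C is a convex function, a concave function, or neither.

convex

C is quadratic, so its Hessian is the constant matrix H = [[6, 4, 2], [4, 4, 0], [2, 0, 8]].
Leading principal minors: 6, 8, 48.
All positive ⇒ H ≻ 0 ⇒ convex.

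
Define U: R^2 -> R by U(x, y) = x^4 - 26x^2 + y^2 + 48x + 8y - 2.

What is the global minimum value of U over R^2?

U(x,y) separates as P(x) + Q(y) − 2, so its minimum is min P + min Q − 2.
P'(x) = 4(x - 3)(x - 1)(x + 4) vanishes at x ∈ {-4, 1, 3}; Q'(y) = 2y + 8 vanishes at y ∈ {-4}.
Local minima of P (where P''>0): P(-4)=-352, P(3)=-9. Local minima of Q: Q(-4)=-16.
So the global minimum of U is P(-4) + Q(-4) − 2 = -352 − 16 − 2 = -370, attained at (-4, -4).

-370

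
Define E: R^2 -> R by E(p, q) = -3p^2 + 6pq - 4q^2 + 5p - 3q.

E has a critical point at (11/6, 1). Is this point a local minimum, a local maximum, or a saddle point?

The Hessian of E is constant: H = [[-6, 6], [6, -8]].
det(H) = (-6)·(-8) − 6² = 12.
det(H) > 0 and tr(H) = -14 < 0, so H is negative definite and the point is a local maximum.

local maximum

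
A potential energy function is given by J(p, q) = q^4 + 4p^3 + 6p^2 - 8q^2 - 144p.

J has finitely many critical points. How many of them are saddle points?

J separates as a function of p plus a function of q, so ∇J=0 decouples.
∂J/∂p = 12(p - 3)(p + 4) = 0 at p ∈ {-4, 3}; ∂J/∂q = 4q(q - 2)(q + 2) = 0 at q ∈ {-2, 0, 2}.
The Hessian is diagonal: diag(J_pp, J_qq). Second derivatives: J_pp(-4)=-84, J_pp(3)=84; J_qq(-2)=32, J_qq(0)=-16, J_qq(2)=32.
Saddle points occur where the two diagonal entries have opposite signs: (-4, -2), (-4, 2), (3, 0). Count: 3.

3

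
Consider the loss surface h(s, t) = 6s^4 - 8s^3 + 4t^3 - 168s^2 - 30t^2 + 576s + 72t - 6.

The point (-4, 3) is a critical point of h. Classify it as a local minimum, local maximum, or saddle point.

The mixed partial ∂²h/∂s∂t is 0, so the Hessian at any point is diag(h_ss, h_tt) = diag(24(3s^2 - 2s - 14), 12(2t - 5)).
At (-4, 3): H = diag(1008, 12).
Both eigenvalues are positive, so H is positive definite: a local minimum.

local minimum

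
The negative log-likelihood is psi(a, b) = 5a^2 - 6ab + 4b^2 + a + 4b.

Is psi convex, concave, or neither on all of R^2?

psi is quadratic, so its Hessian is the constant matrix H = [[10, -6], [-6, 8]].
det(H) = 44, tr(H) = 18.
det(H) > 0 and tr(H) > 0, so H is positive definite everywhere: convex.

convex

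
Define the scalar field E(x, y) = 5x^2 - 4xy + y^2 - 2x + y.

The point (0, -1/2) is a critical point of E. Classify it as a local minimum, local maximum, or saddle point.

The Hessian of E is constant: H = [[10, -4], [-4, 2]].
det(H) = 10·2 − (-4)² = 4.
det(H) > 0 and tr(H) = 12 > 0, so H is positive definite and the point is a local minimum.

local minimum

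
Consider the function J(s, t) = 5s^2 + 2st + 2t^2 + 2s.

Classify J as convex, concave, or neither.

J is quadratic, so its Hessian is the constant matrix H = [[10, 2], [2, 4]].
det(H) = 36, tr(H) = 14.
det(H) > 0 and tr(H) > 0, so H is positive definite everywhere: convex.

convex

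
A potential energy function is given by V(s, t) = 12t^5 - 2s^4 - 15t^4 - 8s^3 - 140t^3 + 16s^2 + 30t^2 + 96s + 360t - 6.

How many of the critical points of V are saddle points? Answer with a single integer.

6

V separates as a function of s plus a function of t, so ∇V=0 decouples.
∂V/∂s = -8(s - 2)(s + 2)(s + 3) = 0 at s ∈ {-3, -2, 2}; ∂V/∂t = 60(t - 3)(t - 1)(t + 1)(t + 2) = 0 at t ∈ {-2, -1, 1, 3}.
The Hessian is diagonal: diag(V_ss, V_tt). Second derivatives: V_ss(-3)=-40, V_ss(-2)=32, V_ss(2)=-160; V_tt(-2)=-900, V_tt(-1)=480, V_tt(1)=-720, V_tt(3)=2400.
Saddle points occur where the two diagonal entries have opposite signs: (-3, -1), (-3, 3), (-2, -2), (-2, 1), (2, -1), (2, 3). Count: 6.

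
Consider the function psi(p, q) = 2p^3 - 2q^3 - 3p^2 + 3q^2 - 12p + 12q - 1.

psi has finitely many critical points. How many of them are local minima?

1

psi separates as a function of p plus a function of q, so ∇psi=0 decouples.
∂psi/∂p = 6(p - 2)(p + 1) = 0 at p ∈ {-1, 2}; ∂psi/∂q = -6(q - 2)(q + 1) = 0 at q ∈ {-1, 2}.
The Hessian is diagonal: diag(psi_pp, psi_qq). Second derivatives: psi_pp(-1)=-18, psi_pp(2)=18; psi_qq(-1)=18, psi_qq(2)=-18.
Local minima occur where both diagonal entries positive: (2, -1). Count: 1.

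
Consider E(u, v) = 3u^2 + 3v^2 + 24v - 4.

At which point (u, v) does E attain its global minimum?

(0, -4)

E(u,v) separates as P(u) + Q(v) − 4, so its minimum is min P + min Q − 4.
P'(u) = 6u vanishes at u ∈ {0}; Q'(v) = 6v + 24 vanishes at v ∈ {-4}.
Local minima of P (where P''>0): P(0)=0. Local minima of Q: Q(-4)=-48.
So the global minimum of E is P(0) + Q(-4) − 4 = 0 − 48 − 4 = -52, attained at (0, -4).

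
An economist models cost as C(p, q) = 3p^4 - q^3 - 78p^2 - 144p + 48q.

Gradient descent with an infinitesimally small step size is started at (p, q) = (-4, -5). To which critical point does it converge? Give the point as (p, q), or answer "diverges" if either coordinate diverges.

(-3, -4)

C is separable, so gradient descent decouples: p follows -∂C/∂p, q follows -∂C/∂q.
∂C/∂p = 12(p - 4)(p + 1)(p + 3); at p=-4 this is -288, so p increases.
∂C/∂q = -3(q - 4)(q + 4); at q=-5 this is -27, so q increases.
p converges to its nearest critical value -3 (a local min of the p-part); q converges to -4. The iterate converges to (-3, -4).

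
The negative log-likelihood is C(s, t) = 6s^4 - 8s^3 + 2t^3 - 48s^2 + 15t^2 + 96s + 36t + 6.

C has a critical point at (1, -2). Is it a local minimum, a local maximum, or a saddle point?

The mixed partial ∂²C/∂s∂t is 0, so the Hessian at any point is diag(C_ss, C_tt) = diag(24(3s^2 - 2s - 4), 6(2t + 5)).
At (1, -2): H = diag(-72, 6).
The eigenvalues have opposite signs, so H is indefinite: a saddle point.

saddle point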